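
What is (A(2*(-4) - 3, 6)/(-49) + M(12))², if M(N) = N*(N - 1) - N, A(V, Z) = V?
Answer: 34703881/2401 ≈ 14454.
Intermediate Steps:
M(N) = -N + N*(-1 + N) (M(N) = N*(-1 + N) - N = -N + N*(-1 + N))
(A(2*(-4) - 3, 6)/(-49) + M(12))² = ((2*(-4) - 3)/(-49) + 12*(-2 + 12))² = ((-8 - 3)*(-1/49) + 12*10)² = (-11*(-1/49) + 120)² = (11/49 + 120)² = (5891/49)² = 34703881/2401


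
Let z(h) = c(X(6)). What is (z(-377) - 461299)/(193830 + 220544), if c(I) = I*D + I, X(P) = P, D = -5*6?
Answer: -461473/414374 ≈ -1.1137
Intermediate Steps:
D = -30
c(I) = -29*I (c(I) = I*(-30) + I = -30*I + I = -29*I)
z(h) = -174 (z(h) = -29*6 = -174)
(z(-377) - 461299)/(193830 + 220544) = (-174 - 461299)/(193830 + 220544) = -461473/414374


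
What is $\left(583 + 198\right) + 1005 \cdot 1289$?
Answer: $1296226$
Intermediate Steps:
$\left(583 + 198\right) + 1005 \cdot 1289 = 781 + 1295445 = 1296226$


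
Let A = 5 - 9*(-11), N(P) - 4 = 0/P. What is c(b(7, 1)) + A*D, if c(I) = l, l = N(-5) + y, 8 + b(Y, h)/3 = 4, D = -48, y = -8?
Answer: -4996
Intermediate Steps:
N(P) = 4 (N(P) = 4 + 0/P = 4 + 0 = 4)
b(Y, h) = -12 (b(Y, h) = -24 + 3*4 = -24 + 12 = -12)
A = 104 (A = 5 + 99 = 104)
l = -4 (l = 4 - 8 = -4)
c(I) = -4
c(b(7, 1)) + A*D = -4 + 104*(-48) = -4 - 4992 = -4996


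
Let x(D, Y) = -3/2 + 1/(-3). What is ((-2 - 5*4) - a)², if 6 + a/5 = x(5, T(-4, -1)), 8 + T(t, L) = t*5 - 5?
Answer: 10609/36 ≈ 294.69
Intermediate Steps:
T(t, L) = -13 + 5*t (T(t, L) = -8 + (t*5 - 5) = -8 + (5*t - 5) = -8 + (-5 + 5*t) = -13 + 5*t)
x(D, Y) = -11/6 (x(D, Y) = -3*½ + 1*(-⅓) = -3/2 - ⅓ = -11/6)
a = -235/6 (a = -30 + 5*(-11/6) = -30 - 55/6 = -235/6 ≈ -39.167)
((-2 - 5*4) - a)² = ((-2 - 5*4) - 1*(-235/6))² = ((-2 - 20) + 235/6)² = (-22 + 235/6)² = (103/6)² = 10609/36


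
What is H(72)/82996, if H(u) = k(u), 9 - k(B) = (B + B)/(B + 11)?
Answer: 603/6888668 ≈ 8.7535e-5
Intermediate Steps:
k(B) = 9 - 2*B/(11 + B) (k(B) = 9 - (B + B)/(B + 11) = 9 - 2*B/(11 + B))
H(u) = (99 + 7*u)/(11 + u)
H(72)/82996 = ((99 + 7*72)/(11 + 72))/82996 = ((99 + 504)/83)*(1/82996) = ((1/83)*603)*(1/82996) = (603/83)*(1/82996) = 603/6888668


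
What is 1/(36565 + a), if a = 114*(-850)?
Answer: -1/60335 ≈ -1.6574e-5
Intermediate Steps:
a = -96900
1/(36565 + a) = 1/(36565 - 96900) = 1/(-60335) = -1/60335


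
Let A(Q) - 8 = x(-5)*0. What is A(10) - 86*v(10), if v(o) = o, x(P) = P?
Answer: -852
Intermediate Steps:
A(Q) = 8 (A(Q) = 8 - 5*0 = 8 + 0 = 8)
A(10) - 86*v(10) = 8 - 86*10 = 8 - 860 = -852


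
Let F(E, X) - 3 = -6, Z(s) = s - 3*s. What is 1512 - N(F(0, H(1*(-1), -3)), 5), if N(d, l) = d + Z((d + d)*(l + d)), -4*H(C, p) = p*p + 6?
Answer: 1491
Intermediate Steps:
H(C, p) = -3/2 - p**2/4 (H(C, p) = -(p*p + 6)/4 = -(p**2 + 6)/4 = -(6 + p**2)/4 = -3/2 - p**2/4)
Z(s) = -2*s
F(E, X) = -3 (F(E, X) = 3 - 6 = -3)
N(d, l) = d - 4*d*(d + l) (N(d, l) = d - 2*(d + d)*(l + d) = d - 2*2*d*(d + l) = d - 4*d*(d + l))
1512 - N(F(0, H(1*(-1), -3)), 5) = 1512 - (-3)*(1 - 4*(-3) - 4*5) = 1512 - (-3)*(1 + 12 - 20) = 1512 - (-3)*(-7) = 1512 - 1*21 = 1512 - 21 = 1491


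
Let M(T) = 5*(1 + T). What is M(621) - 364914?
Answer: -361804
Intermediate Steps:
M(T) = 5 + 5*T
M(621) - 364914 = (5 + 5*621) - 364914 = (5 + 3105) - 364914 = 3110 - 364914 = -361804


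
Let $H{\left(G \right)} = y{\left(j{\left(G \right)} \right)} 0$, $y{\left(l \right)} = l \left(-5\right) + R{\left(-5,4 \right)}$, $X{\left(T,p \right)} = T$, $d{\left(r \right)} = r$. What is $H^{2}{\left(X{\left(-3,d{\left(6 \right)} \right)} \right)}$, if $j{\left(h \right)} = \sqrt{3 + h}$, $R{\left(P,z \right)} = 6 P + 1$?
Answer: $0$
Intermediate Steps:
$R{\left(P,z \right)} = 1 + 6 P$
$y{\left(l \right)} = -29 - 5 l$ ($y{\left(l \right)} = l \left(-5\right) + \left(1 + 6 \left(-5\right)\right) = - 5 l + \left(1 - 30\right) = - 5 l - 29 = -29 - 5 l$)
$H{\left(G \right)} = 0$ ($H{\left(G \right)} = \left(-29 - 5 \sqrt{3 + G}\right) 0 = 0$)
$H^{2}{\left(X{\left(-3,d{\left(6 \right)} \right)} \right)} = 0^{2} = 0$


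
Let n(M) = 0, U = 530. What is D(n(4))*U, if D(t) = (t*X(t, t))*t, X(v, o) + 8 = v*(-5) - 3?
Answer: 0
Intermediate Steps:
X(v, o) = -11 - 5*v (X(v, o) = -8 + (v*(-5) - 3) = -8 + (-5*v - 3) = -8 + (-3 - 5*v) = -11 - 5*v)
D(t) = t**2*(-11 - 5*t) (D(t) = (t*(-11 - 5*t))*t = t**2*(-11 - 5*t))
D(n(4))*U = (0**2*(-11 - 5*0))*530 = (0*(-11 + 0))*530 = (0*(-11))*530 = 0*530 = 0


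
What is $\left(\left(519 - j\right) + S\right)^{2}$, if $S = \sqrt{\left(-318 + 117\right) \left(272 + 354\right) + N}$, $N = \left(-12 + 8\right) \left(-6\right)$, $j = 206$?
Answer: $-27833 + 1878 i \sqrt{13978} \approx -27833.0 + 2.2203 \cdot 10^{5} i$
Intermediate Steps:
$N = 24$ ($N = \left(-4\right) \left(-6\right) = 24$)
$S = 3 i \sqrt{13978}$ ($S = \sqrt{\left(-318 + 117\right) \left(272 + 354\right) + 24} = \sqrt{\left(-201\right) 626 + 24} = \sqrt{-125826 + 24} = \sqrt{-125802} = 3 i \sqrt{13978} \approx 354.69 i$)
$\left(\left(519 - j\right) + S\right)^{2} = \left(\left(519 - 206\right) + 3 i \sqrt{13978}\right)^{2} = \left(313 + 3 i \sqrt{13978}\right)^{2}$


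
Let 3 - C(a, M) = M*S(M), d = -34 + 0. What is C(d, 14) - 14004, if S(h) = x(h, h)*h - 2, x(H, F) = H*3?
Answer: -22205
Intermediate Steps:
d = -34
x(H, F) = 3*H
S(h) = -2 + 3*h² (S(h) = (3*h)*h - 2 = 3*h² - 2 = -2 + 3*h²)
C(a, M) = 3 - M*(-2 + 3*M²)
C(d, 14) - 14004 = (3 - 1*14*(-2 + 3*14²)) - 14004 = (3 - 1*14*(-2 + 3*196)) - 14004 = (3 - 1*14*(-2 + 588)) - 14004 = (3 - 1*14*586) - 14004 = (3 - 8204) - 14004 = -8201 - 14004 = -22205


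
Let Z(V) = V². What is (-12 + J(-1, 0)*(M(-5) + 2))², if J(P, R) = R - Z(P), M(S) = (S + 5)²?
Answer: 196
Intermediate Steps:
M(S) = (5 + S)²
J(P, R) = R - P²
(-12 + J(-1, 0)*(M(-5) + 2))² = (-12 + (0 - 1*(-1)²)*((5 - 5)² + 2))² = (-12 + (0 - 1*1)*(0² + 2))² = (-12 + (0 - 1)*(0 + 2))² = (-12 - 1*2)² = (-12 - 2)² = (-14)² = 196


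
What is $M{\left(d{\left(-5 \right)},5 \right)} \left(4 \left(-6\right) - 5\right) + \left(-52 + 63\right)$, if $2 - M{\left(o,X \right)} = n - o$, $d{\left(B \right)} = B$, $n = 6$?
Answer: $272$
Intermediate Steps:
$M{\left(o,X \right)} = -4 + o$ ($M{\left(o,X \right)} = 2 - \left(6 - o\right) = 2 + \left(-6 + o\right) = -4 + o$)
$M{\left(d{\left(-5 \right)},5 \right)} \left(4 \left(-6\right) - 5\right) + \left(-52 + 63\right) = \left(-4 - 5\right) \left(4 \left(-6\right) - 5\right) + \left(-52 + 63\right) = - 9 \left(-24 - 5\right) + 11 = \left(-9\right) \left(-29\right) + 11 = 261 + 11 = 272$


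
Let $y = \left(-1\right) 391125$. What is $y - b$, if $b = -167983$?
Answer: $-223142$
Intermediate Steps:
$y = -391125$
$y - b = -391125 - -167983 = -391125 + 167983 = -223142$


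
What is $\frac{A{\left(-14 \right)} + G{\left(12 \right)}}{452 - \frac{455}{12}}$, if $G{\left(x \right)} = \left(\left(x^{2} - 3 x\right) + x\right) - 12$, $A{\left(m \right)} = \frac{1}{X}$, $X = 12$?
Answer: $\frac{1297}{4969} \approx 0.26102$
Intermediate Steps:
$A{\left(m \right)} = \frac{1}{12}$
$G{\left(x \right)} = -12 + x^{2} - 2 x$ ($G{\left(x \right)} = \left(x^{2} - 2 x\right) - 12 = -12 + x^{2} - 2 x$)
$\frac{A{\left(-14 \right)} + G{\left(12 \right)}}{452 - \frac{455}{12}} = \frac{\frac{1}{12} - \left(36 - 144\right)}{452 - \frac{455}{12}} = \frac{\frac{1}{12} - -108}{452 - \frac{455}{12}} = \frac{\frac{1}{12} + 108}{452 - \frac{455}{12}} = \frac{1297}{12 \cdot \frac{4969}{12}} = \frac{1297}{12} \cdot \frac{12}{4969} = \frac{1297}{4969}$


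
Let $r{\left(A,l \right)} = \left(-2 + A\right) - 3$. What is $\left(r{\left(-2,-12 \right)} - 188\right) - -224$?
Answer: $29$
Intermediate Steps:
$r{\left(A,l \right)} = -5 + A$
$\left(r{\left(-2,-12 \right)} - 188\right) - -224 = \left(\left(-5 - 2\right) - 188\right) - -224 = \left(-7 - 188\right) + 224 = -195 + 224 = 29$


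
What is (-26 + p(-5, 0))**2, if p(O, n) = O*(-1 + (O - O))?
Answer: 441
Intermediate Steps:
p(O, n) = -O (p(O, n) = O*(-1 + 0) = O*(-1) = -O)
(-26 + p(-5, 0))**2 = (-26 - 1*(-5))**2 = (-26 + 5)**2 = (-21)**2 = 441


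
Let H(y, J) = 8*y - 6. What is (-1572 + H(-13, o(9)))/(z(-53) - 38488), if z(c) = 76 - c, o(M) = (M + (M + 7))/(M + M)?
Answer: 1682/38359 ≈ 0.043849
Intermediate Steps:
o(M) = (7 + 2*M)/(2*M) (o(M) = (M + (7 + M))/((2*M)) = (7 + 2*M)*(1/(2*M)) = (7 + 2*M)/(2*M))
H(y, J) = -6 + 8*y
(-1572 + H(-13, o(9)))/(z(-53) - 38488) = (-1572 + (-6 + 8*(-13)))/((76 - 1*(-53)) - 38488) = (-1572 + (-6 - 104))/((76 + 53) - 38488) = (-1572 - 110)/(129 - 38488) = -1682/(-38359) = -1682*(-1/38359) = 1682/38359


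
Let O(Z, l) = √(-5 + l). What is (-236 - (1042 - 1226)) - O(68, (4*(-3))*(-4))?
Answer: -52 - √43 ≈ -58.557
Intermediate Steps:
(-236 - (1042 - 1226)) - O(68, (4*(-3))*(-4)) = (-236 - (1042 - 1226)) - √(-5 + (4*(-3))*(-4)) = (-236 - 1*(-184)) - √(-5 - 12*(-4)) = (-236 + 184) - √(-5 + 48) = -52 - √43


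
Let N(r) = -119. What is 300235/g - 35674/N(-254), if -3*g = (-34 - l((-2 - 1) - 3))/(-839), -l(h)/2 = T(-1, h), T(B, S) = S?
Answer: -89925646901/5474 ≈ -1.6428e+7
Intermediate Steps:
l(h) = -2*h
g = -46/2517 (g = -(-34 - (-2)*((-2 - 1) - 3))/(3*(-839)) = -(-1)*(-34 - (-2)*(-3 - 3))/2517 = -(-1)*(-34 - (-2)*(-6))/2517 = -(-1)*(-34 - 1*12)/2517 = -(-1)*(-34 - 12)/2517 = -(-1)*(-46)/2517 = -⅓*46/839 = -46/2517 ≈ -0.018276)
300235/g - 35674/N(-254) = 300235/(-46/2517) - 35674/(-119) = 300235*(-2517/46) - 35674*(-1/119) = -755691495/46 + 35674/119 = -89925646901/5474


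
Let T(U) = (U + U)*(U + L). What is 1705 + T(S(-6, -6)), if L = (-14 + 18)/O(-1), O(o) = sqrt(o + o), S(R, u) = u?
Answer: 1777 + 24*I*sqrt(2) ≈ 1777.0 + 33.941*I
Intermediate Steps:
O(o) = sqrt(2)*sqrt(o) (O(o) = sqrt(2*o) = sqrt(2)*sqrt(o))
L = -2*I*sqrt(2) (L = (-14 + 18)/((sqrt(2)*sqrt(-1))) = 4/((sqrt(2)*I)) = 4/((I*sqrt(2))) = 4*(-I*sqrt(2)/2) = -2*I*sqrt(2) ≈ -2.8284*I)
T(U) = 2*U*(U - 2*I*sqrt(2)) (T(U) = (U + U)*(U - 2*I*sqrt(2)) = (2*U)*(U - 2*I*sqrt(2)) = 2*U*(U - 2*I*sqrt(2)))
1705 + T(S(-6, -6)) = 1705 + 2*(-6)*(-6 - 2*I*sqrt(2)) = 1705 + (72 + 24*I*sqrt(2)) = 1777 + 24*I*sqrt(2)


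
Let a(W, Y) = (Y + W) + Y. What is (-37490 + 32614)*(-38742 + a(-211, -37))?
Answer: 190295652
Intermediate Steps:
a(W, Y) = W + 2*Y (a(W, Y) = (W + Y) + Y = W + 2*Y)
(-37490 + 32614)*(-38742 + a(-211, -37)) = (-37490 + 32614)*(-38742 + (-211 + 2*(-37))) = -4876*(-38742 + (-211 - 74)) = -4876*(-38742 - 285) = -4876*(-39027) = 190295652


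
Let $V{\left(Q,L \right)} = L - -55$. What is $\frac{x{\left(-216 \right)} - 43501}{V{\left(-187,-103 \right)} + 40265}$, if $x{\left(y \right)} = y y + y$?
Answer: $\frac{2939}{40217} \approx 0.073079$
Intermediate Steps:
$V{\left(Q,L \right)} = 55 + L$ ($V{\left(Q,L \right)} = L + 55 = 55 + L$)
$x{\left(y \right)} = y + y^{2}$ ($x{\left(y \right)} = y^{2} + y = y + y^{2}$)
$\frac{x{\left(-216 \right)} - 43501}{V{\left(-187,-103 \right)} + 40265} = \frac{- 216 \left(1 - 216\right) - 43501}{\left(55 - 103\right) + 40265} = \frac{\left(-216\right) \left(-215\right) - 43501}{-48 + 40265} = \frac{46440 - 43501}{40217} = 2939 \cdot \frac{1}{40217} = \frac{2939}{40217}$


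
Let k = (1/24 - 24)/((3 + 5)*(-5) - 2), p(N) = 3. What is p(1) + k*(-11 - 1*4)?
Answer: -1867/336 ≈ -5.5565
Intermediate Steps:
k = 575/1008 (k = (1/24 - 24)/(8*(-5) - 2) = -575/(24*(-40 - 2)) = -575/24/(-42) = -575/24*(-1/42) = 575/1008 ≈ 0.57044)
p(1) + k*(-11 - 1*4) = 3 + 575*(-11 - 1*4)/1008 = 3 + 575*(-11 - 4)/1008 = 3 + (575/1008)*(-15) = 3 - 2875/336 = -1867/336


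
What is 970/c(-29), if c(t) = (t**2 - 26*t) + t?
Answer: 485/783 ≈ 0.61941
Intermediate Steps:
c(t) = t**2 - 25*t
970/c(-29) = 970/((-29*(-25 - 29))) = 970/((-29*(-54))) = 970/1566 = 970*(1/1566) = 485/783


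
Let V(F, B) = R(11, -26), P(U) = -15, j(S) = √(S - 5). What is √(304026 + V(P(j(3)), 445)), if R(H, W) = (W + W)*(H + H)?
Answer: √302882 ≈ 550.35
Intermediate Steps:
j(S) = √(-5 + S)
R(H, W) = 4*H*W (R(H, W) = (2*W)*(2*H) = 4*H*W)
V(F, B) = -1144 (V(F, B) = 4*11*(-26) = -1144)
√(304026 + V(P(j(3)), 445)) = √(304026 - 1144) = √302882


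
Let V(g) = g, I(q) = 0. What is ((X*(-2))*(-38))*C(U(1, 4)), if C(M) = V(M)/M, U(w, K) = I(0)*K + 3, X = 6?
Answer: 456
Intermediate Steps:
U(w, K) = 3 (U(w, K) = 0*K + 3 = 0 + 3 = 3)
C(M) = 1 (C(M) = M/M = 1)
((X*(-2))*(-38))*C(U(1, 4)) = ((6*(-2))*(-38))*1 = -12*(-38)*1 = 456*1 = 456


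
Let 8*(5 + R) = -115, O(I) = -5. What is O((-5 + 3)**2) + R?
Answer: -195/8 ≈ -24.375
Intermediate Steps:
R = -155/8 (R = -5 + (1/8)*(-115) = -5 - 115/8 = -155/8 ≈ -19.375)
O((-5 + 3)**2) + R = -5 - 155/8 = -195/8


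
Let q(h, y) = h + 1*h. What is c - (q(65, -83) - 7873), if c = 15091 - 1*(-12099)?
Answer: 34933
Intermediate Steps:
q(h, y) = 2*h (q(h, y) = h + h = 2*h)
c = 27190 (c = 15091 + 12099 = 27190)
c - (q(65, -83) - 7873) = 27190 - (2*65 - 7873) = 27190 - (130 - 7873) = 27190 - 1*(-7743) = 27190 + 7743 = 34933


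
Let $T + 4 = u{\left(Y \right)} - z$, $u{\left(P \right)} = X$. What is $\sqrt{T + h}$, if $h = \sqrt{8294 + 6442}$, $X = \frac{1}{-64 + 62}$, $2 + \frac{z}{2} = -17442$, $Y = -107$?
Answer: $\frac{\sqrt{139534 + 16 \sqrt{921}}}{2} \approx 187.1$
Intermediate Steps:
$z = -34888$ ($z = -4 + 2 \left(-17442\right) = -4 - 34884 = -34888$)
$X = - \frac{1}{2}$ ($X = \frac{1}{-2} = - \frac{1}{2} \approx -0.5$)
$u{\left(P \right)} = - \frac{1}{2}$
$h = 4 \sqrt{921}$ ($h = \sqrt{14736} = 4 \sqrt{921} \approx 121.39$)
$T = \frac{69767}{2}$ ($T = -4 - - \frac{69775}{2} = -4 + \left(- \frac{1}{2} + 34888\right) = -4 + \frac{69775}{2} = \frac{69767}{2} \approx 34884.0$)
$\sqrt{T + h} = \sqrt{\frac{69767}{2} + 4 \sqrt{921}}$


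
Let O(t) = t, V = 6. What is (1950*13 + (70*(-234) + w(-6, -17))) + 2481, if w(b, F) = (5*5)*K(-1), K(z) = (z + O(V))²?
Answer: 12076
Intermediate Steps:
K(z) = (6 + z)² (K(z) = (z + 6)² = (6 + z)²)
w(b, F) = 625 (w(b, F) = (5*5)*(6 - 1)² = 25*5² = 25*25 = 625)
(1950*13 + (70*(-234) + w(-6, -17))) + 2481 = (1950*13 + (70*(-234) + 625)) + 2481 = (25350 + (-16380 + 625)) + 2481 = (25350 - 15755) + 2481 = 9595 + 2481 = 12076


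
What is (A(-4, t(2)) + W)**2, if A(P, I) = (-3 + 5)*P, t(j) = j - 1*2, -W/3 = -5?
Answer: 49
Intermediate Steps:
W = 15 (W = -3*(-5) = 15)
t(j) = -2 + j (t(j) = j - 2 = -2 + j)
A(P, I) = 2*P
(A(-4, t(2)) + W)**2 = (2*(-4) + 15)**2 = (-8 + 15)**2 = 7**2 = 49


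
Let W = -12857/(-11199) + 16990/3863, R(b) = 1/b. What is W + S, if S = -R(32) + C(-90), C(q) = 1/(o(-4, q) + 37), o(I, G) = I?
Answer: 84443614973/15228131424 ≈ 5.5452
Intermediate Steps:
C(q) = 1/33 (C(q) = 1/(-4 + 37) = 1/33)
W = 239937601/43261737 (W = -12857*(-1/11199) + 16990*(1/3863) = 12857/11199 + 16990/3863 = 239937601/43261737 ≈ 5.5462)
S = -1/1056 (S = -1/32 + 1/33 = -1/1056 ≈ -0.00094697)
W + S = 239937601/43261737 - 1/1056 = 84443614973/15228131424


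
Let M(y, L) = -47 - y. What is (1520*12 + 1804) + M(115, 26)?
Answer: 19882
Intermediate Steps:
(1520*12 + 1804) + M(115, 26) = (1520*12 + 1804) + (-47 - 1*115) = (18240 + 1804) + (-47 - 115) = 20044 - 162 = 19882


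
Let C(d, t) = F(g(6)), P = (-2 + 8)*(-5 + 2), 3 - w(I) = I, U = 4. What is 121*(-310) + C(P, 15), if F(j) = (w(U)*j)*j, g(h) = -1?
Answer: -37511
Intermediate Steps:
w(I) = 3 - I
F(j) = -j² (F(j) = ((3 - 1*4)*j)*j = ((3 - 4)*j)*j = (-j)*j = -j²)
P = -18 (P = 6*(-3) = -18)
C(d, t) = -1 (C(d, t) = -1*(-1)² = -1*1 = -1)
121*(-310) + C(P, 15) = 121*(-310) - 1 = -37510 - 1 = -37511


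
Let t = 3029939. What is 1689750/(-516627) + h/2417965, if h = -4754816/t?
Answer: -11367855824004538/3475626622534805 ≈ -3.2707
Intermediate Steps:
h = -432256/275449 (h = -4754816/3029939 = -4754816*1/3029939 = -432256/275449 ≈ -1.5693)
1689750/(-516627) + h/2417965 = 1689750/(-516627) - 432256/275449/2417965 = 1689750*(-1/516627) - 432256/275449*1/2417965 = -187750/57403 - 39296/60547821935 = -11367855824004538/3475626622534805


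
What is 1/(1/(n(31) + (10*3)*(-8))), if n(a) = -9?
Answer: -249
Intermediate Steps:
1/(1/(n(31) + (10*3)*(-8))) = 1/(1/(-9 + (10*3)*(-8))) = 1/(1/(-9 + 30*(-8))) = 1/(1/(-9 - 240)) = 1/(1/(-249)) = 1/(-1/249) = -249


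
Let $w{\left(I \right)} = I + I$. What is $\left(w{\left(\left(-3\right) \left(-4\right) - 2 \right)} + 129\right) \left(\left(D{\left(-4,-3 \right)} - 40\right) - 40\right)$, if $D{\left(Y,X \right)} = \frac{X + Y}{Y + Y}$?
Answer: $- \frac{94317}{8} \approx -11790.0$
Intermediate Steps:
$D{\left(Y,X \right)} = \frac{X + Y}{2 Y}$
$w{\left(I \right)} = 2 I$
$\left(w{\left(\left(-3\right) \left(-4\right) - 2 \right)} + 129\right) \left(\left(D{\left(-4,-3 \right)} - 40\right) - 40\right) = \left(2 \left(\left(-3\right) \left(-4\right) - 2\right) + 129\right) \left(\left(\frac{-3 - 4}{2 \left(-4\right)} - 40\right) - 40\right) = \left(2 \left(12 - 2\right) + 129\right) \left(\left(\frac{1}{2} \left(- \frac{1}{4}\right) \left(-7\right) - 40\right) - 40\right) = \left(2 \cdot 10 + 129\right) \left(\left(\frac{7}{8} - 40\right) - 40\right) = \left(20 + 129\right) \left(- \frac{313}{8} - 40\right) = 149 \left(- \frac{633}{8}\right) = - \frac{94317}{8}$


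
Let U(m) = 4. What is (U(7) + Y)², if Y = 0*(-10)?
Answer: 16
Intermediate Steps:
Y = 0
(U(7) + Y)² = (4 + 0)² = 4² = 16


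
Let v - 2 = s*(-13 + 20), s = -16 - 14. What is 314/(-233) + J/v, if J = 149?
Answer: -100029/48464 ≈ -2.0640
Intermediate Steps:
s = -30
v = -208 (v = 2 - 30*(-13 + 20) = 2 - 30*7 = 2 - 210 = -208)
314/(-233) + J/v = 314/(-233) + 149/(-208) = 314*(-1/233) + 149*(-1/208) = -314/233 - 149/208 = -100029/48464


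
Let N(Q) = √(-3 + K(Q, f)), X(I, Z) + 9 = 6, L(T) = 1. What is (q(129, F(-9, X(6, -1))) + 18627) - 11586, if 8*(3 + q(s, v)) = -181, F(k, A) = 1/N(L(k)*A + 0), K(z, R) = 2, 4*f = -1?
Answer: 56123/8 ≈ 7015.4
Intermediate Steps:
f = -¼ (f = (¼)*(-1) = -¼ ≈ -0.25000)
X(I, Z) = -3 (X(I, Z) = -9 + 6 = -3)
N(Q) = I (N(Q) = √(-3 + 2) = √(-1) = I)
F(k, A) = -I (F(k, A) = 1/I = -I)
q(s, v) = -205/8 (q(s, v) = -3 + (⅛)*(-181) = -3 - 181/8 = -205/8)
(q(129, F(-9, X(6, -1))) + 18627) - 11586 = (-205/8 + 18627) - 11586 = 148811/8 - 11586 = 56123/8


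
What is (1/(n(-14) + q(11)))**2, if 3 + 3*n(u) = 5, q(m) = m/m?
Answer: 9/25 ≈ 0.36000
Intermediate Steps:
q(m) = 1
n(u) = 2/3 (n(u) = -1 + (1/3)*5 = -1 + 5/3 = 2/3)
(1/(n(-14) + q(11)))**2 = (1/(2/3 + 1))**2 = (1/(5/3))**2 = (3/5)**2 = 9/25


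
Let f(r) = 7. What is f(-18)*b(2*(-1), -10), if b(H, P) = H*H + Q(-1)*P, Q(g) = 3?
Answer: -182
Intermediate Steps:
b(H, P) = H**2 + 3*P (b(H, P) = H*H + 3*P = H**2 + 3*P)
f(-18)*b(2*(-1), -10) = 7*((2*(-1))**2 + 3*(-10)) = 7*((-2)**2 - 30) = 7*(4 - 30) = 7*(-26) = -182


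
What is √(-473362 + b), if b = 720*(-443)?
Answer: I*√792322 ≈ 890.13*I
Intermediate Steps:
b = -318960
√(-473362 + b) = √(-473362 - 318960) = √(-792322) = I*√792322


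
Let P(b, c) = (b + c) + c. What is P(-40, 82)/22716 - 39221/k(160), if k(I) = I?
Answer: -222731099/908640 ≈ -245.13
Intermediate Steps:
P(b, c) = b + 2*c
P(-40, 82)/22716 - 39221/k(160) = (-40 + 2*82)/22716 - 39221/160 = (-40 + 164)*(1/22716) - 39221*1/160 = 124*(1/22716) - 39221/160 = 31/5679 - 39221/160 = -222731099/908640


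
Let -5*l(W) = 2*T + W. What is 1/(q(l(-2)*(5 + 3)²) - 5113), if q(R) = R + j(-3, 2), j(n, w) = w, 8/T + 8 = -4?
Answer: -3/15205 ≈ -0.00019730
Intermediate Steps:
T = -⅔ (T = 8/(-8 - 4) = 8/(-12) = 8*(-1/12) = -⅔ ≈ -0.66667)
l(W) = 4/15 - W/5 (l(W) = -(2*(-⅔) + W)/5 = -(-4/3 + W)/5 = 4/15 - W/5)
q(R) = 2 + R (q(R) = R + 2 = 2 + R)
1/(q(l(-2)*(5 + 3)²) - 5113) = 1/((2 + (4/15 - ⅕*(-2))*(5 + 3)²) - 5113) = 1/((2 + (4/15 + ⅖)*8²) - 5113) = 1/((2 + (⅔)*64) - 5113) = 1/((2 + 128/3) - 5113) = 1/(134/3 - 5113) = 1/(-15205/3) = -3/15205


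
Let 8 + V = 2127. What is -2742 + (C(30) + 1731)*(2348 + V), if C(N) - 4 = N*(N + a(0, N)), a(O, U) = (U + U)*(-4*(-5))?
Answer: 172579803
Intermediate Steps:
a(O, U) = 40*U (a(O, U) = (2*U)*20 = 40*U)
V = 2119 (V = -8 + 2127 = 2119)
C(N) = 4 + 41*N² (C(N) = 4 + N*(N + 40*N) = 4 + N*(41*N) = 4 + 41*N²)
-2742 + (C(30) + 1731)*(2348 + V) = -2742 + ((4 + 41*30²) + 1731)*(2348 + 2119) = -2742 + ((4 + 41*900) + 1731)*4467 = -2742 + ((4 + 36900) + 1731)*4467 = -2742 + (36904 + 1731)*4467 = -2742 + 38635*4467 = -2742 + 172582545 = 172579803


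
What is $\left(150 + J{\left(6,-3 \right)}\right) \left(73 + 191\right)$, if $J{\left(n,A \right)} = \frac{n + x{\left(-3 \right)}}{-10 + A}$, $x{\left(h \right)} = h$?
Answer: $\frac{514008}{13} \approx 39539.0$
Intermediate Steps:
$J{\left(n,A \right)} = \frac{-3 + n}{-10 + A}$ ($J{\left(n,A \right)} = \frac{n - 3}{-10 + A} = \frac{-3 + n}{-10 + A}$)
$\left(150 + J{\left(6,-3 \right)}\right) \left(73 + 191\right) = \left(150 + \frac{-3 + 6}{-10 - 3}\right) \left(73 + 191\right) = \left(150 + \frac{1}{-13} \cdot 3\right) 264 = \left(150 - \frac{3}{13}\right) 264 = \frac{1947}{13} \cdot 264 = \frac{514008}{13}$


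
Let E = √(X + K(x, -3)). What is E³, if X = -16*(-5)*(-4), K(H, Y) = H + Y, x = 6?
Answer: -317*I*√317 ≈ -5644.0*I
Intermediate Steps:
X = -320 (X = -4*(-20)*(-4) = 80*(-4) = -320)
E = I*√317 (E = √(-320 + (6 - 3)) = √(-320 + 3) = √(-317) = I*√317 ≈ 17.805*I)
E³ = (I*√317)³ = -317*I*√317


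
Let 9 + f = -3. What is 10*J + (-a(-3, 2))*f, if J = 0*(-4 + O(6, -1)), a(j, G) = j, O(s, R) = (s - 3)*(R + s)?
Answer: -36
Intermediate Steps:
O(s, R) = (-3 + s)*(R + s)
f = -12 (f = -9 - 3 = -12)
J = 0 (J = 0*(-4 + (6**2 - 3*(-1) - 3*6 - 1*6)) = 0*(-4 + (36 + 3 - 18 - 6)) = 0*(-4 + 15) = 0*11 = 0)
10*J + (-a(-3, 2))*f = 10*0 - 1*(-3)*(-12) = 0 + 3*(-12) = 0 - 36 = -36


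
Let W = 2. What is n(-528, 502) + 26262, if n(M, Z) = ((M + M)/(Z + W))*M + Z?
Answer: 195092/7 ≈ 27870.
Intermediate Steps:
n(M, Z) = Z + 2*M²/(2 + Z) (n(M, Z) = ((M + M)/(Z + 2))*M + Z = ((2*M)/(2 + Z))*M + Z = (2*M/(2 + Z))*M + Z = 2*M²/(2 + Z) + Z = Z + 2*M²/(2 + Z))
n(-528, 502) + 26262 = (502² + 2*502 + 2*(-528)²)/(2 + 502) + 26262 = (252004 + 1004 + 2*278784)/504 + 26262 = (252004 + 1004 + 557568)/504 + 26262 = (1/504)*810576 + 26262 = 11258/7 + 26262 = 195092/7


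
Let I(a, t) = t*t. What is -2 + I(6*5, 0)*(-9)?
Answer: -2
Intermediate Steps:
I(a, t) = t²
-2 + I(6*5, 0)*(-9) = -2 + 0²*(-9) = -2 + 0*(-9) = -2 + 0 = -2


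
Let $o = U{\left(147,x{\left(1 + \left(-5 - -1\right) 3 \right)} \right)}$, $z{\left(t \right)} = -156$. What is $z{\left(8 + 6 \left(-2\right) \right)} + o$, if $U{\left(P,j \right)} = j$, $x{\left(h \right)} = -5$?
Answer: $-161$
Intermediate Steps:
$o = -5$
$z{\left(8 + 6 \left(-2\right) \right)} + o = -156 - 5 = -161$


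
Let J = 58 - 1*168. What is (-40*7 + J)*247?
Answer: -96330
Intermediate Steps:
J = -110 (J = 58 - 168 = -110)
(-40*7 + J)*247 = (-40*7 - 110)*247 = (-280 - 110)*247 = -390*247 = -96330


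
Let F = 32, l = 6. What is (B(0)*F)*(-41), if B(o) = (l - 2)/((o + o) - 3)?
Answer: 5248/3 ≈ 1749.3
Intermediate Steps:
B(o) = 4/(-3 + 2*o) (B(o) = (6 - 2)/((o + o) - 3) = 4/(2*o - 3) = 4/(-3 + 2*o))
(B(0)*F)*(-41) = ((4/(-3 + 2*0))*32)*(-41) = ((4/(-3 + 0))*32)*(-41) = ((4/(-3))*32)*(-41) = ((4*(-⅓))*32)*(-41) = -4/3*32*(-41) = -128/3*(-41) = 5248/3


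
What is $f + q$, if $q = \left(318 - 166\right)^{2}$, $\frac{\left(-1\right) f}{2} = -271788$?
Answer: $566680$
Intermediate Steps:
$f = 543576$ ($f = \left(-2\right) \left(-271788\right) = 543576$)
$q = 23104$ ($q = 152^{2} = 23104$)
$f + q = 543576 + 23104 = 566680$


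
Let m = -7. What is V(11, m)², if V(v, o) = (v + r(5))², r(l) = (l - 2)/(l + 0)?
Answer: 11316496/625 ≈ 18106.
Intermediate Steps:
r(l) = (-2 + l)/l
V(v, o) = (⅗ + v)² (V(v, o) = (v + (-2 + 5)/5)² = (v + (⅕)*3)² = (v + ⅗)² = (⅗ + v)²)
V(11, m)² = ((3 + 5*11)²/25)² = ((3 + 55)²/25)² = ((1/25)*58²)² = ((1/25)*3364)² = (3364/25)² = 11316496/625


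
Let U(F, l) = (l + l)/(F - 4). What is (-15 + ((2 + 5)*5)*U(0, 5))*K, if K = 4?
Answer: -410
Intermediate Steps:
U(F, l) = 2*l/(-4 + F) (U(F, l) = (2*l)/(-4 + F) = 2*l/(-4 + F))
(-15 + ((2 + 5)*5)*U(0, 5))*K = (-15 + ((2 + 5)*5)*(2*5/(-4 + 0)))*4 = (-15 + (7*5)*(2*5/(-4)))*4 = (-15 + 35*(2*5*(-¼)))*4 = (-15 + 35*(-5/2))*4 = (-15 - 175/2)*4 = -205/2*4 = -410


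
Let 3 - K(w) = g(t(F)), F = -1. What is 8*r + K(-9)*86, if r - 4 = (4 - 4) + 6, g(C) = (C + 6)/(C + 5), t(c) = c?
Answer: 461/2 ≈ 230.50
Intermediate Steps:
g(C) = (6 + C)/(5 + C)
r = 10 (r = 4 + ((4 - 4) + 6) = 4 + (0 + 6) = 4 + 6 = 10)
K(w) = 7/4 (K(w) = 3 - (6 - 1)/(5 - 1) = 3 - 5/4 = 7/4)
8*r + K(-9)*86 = 8*10 + (7/4)*86 = 80 + 301/2 = 461/2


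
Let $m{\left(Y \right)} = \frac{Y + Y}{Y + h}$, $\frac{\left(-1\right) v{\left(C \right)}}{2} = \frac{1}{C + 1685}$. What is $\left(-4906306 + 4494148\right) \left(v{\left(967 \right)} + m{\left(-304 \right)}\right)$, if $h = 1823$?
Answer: $\frac{55485190811}{335699} \approx 1.6528 \cdot 10^{5}$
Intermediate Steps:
$v{\left(C \right)} = - \frac{2}{1685 + C}$ ($v{\left(C \right)} = - \frac{2}{C + 1685} = - \frac{2}{1685 + C}$)
$m{\left(Y \right)} = \frac{2 Y}{1823 + Y}$ ($m{\left(Y \right)} = \frac{Y + Y}{Y + 1823} = \frac{2 Y}{1823 + Y}$)
$\left(-4906306 + 4494148\right) \left(v{\left(967 \right)} + m{\left(-304 \right)}\right) = \left(-4906306 + 4494148\right) \left(- \frac{2}{1685 + 967} + 2 \left(-304\right) \frac{1}{1823 - 304}\right) = - 412158 \left(- \frac{2}{2652} + 2 \left(-304\right) \frac{1}{1519}\right) = - 412158 \left(\left(-2\right) \frac{1}{2652} + 2 \left(-304\right) \frac{1}{1519}\right) = - 412158 \left(- \frac{1}{1326} - \frac{608}{1519}\right) = \left(-412158\right) \left(- \frac{807727}{2014194}\right) = \frac{55485190811}{335699}$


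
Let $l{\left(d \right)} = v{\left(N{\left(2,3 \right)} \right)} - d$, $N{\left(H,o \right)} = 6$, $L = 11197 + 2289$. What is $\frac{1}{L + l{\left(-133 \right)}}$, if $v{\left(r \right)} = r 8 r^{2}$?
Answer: $\frac{1}{15347} \approx 6.5159 \cdot 10^{-5}$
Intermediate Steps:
$L = 13486$
$v{\left(r \right)} = 8 r^{3}$ ($v{\left(r \right)} = 8 r r^{2} = 8 r^{3}$)
$l{\left(d \right)} = 1728 - d$ ($l{\left(d \right)} = 8 \cdot 6^{3} - d = 8 \cdot 216 - d = 1728 - d$)
$\frac{1}{L + l{\left(-133 \right)}} = \frac{1}{13486 + \left(1728 - -133\right)} = \frac{1}{13486 + \left(1728 + 133\right)} = \frac{1}{13486 + 1861} = \frac{1}{15347}$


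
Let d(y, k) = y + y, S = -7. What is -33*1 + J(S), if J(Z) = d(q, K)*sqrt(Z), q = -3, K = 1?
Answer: -33 - 6*I*sqrt(7) ≈ -33.0 - 15.875*I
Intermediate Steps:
d(y, k) = 2*y
J(Z) = -6*sqrt(Z) (J(Z) = (2*(-3))*sqrt(Z) = -6*sqrt(Z))
-33*1 + J(S) = -33*1 - 6*I*sqrt(7) = -33 - 6*I*sqrt(7)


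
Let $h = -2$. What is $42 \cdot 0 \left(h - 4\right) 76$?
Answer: $0$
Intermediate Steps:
$42 \cdot 0 \left(h - 4\right) 76 = 42 \cdot 0 \left(-2 - 4\right) 76 = 42 \cdot 0 \left(-6\right) 76 = 42 \cdot 0 \cdot 76 = 0 \cdot 76 = 0$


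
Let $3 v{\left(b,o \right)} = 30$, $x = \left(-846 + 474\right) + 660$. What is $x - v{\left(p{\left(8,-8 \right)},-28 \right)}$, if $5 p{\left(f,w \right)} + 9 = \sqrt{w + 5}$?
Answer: $278$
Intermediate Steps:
$x = 288$ ($x = -372 + 660 = 288$)
$p{\left(f,w \right)} = - \frac{9}{5} + \frac{\sqrt{5 + w}}{5}$ ($p{\left(f,w \right)} = - \frac{9}{5} + \frac{\sqrt{w + 5}}{5} = - \frac{9}{5} + \frac{\sqrt{5 + w}}{5}$)
$v{\left(b,o \right)} = 10$ ($v{\left(b,o \right)} = \frac{1}{3} \cdot 30 = 10$)
$x - v{\left(p{\left(8,-8 \right)},-28 \right)} = 288 - 10 = 278$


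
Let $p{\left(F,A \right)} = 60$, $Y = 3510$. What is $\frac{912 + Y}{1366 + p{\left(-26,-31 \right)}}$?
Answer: $\frac{2211}{713} \approx 3.101$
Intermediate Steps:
$\frac{912 + Y}{1366 + p{\left(-26,-31 \right)}} = \frac{912 + 3510}{1366 + 60} = \frac{4422}{1426} = 4422 \cdot \frac{1}{1426} = \frac{2211}{713}$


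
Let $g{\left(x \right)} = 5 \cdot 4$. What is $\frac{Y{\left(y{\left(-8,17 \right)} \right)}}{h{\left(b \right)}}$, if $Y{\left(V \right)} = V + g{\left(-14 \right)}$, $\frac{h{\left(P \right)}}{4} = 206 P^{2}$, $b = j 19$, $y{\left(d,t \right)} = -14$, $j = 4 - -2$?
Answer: $\frac{1}{1784784} \approx 5.6029 \cdot 10^{-7}$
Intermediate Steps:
$j = 6$ ($j = 4 + 2 = 6$)
$b = 114$ ($b = 6 \cdot 19 = 114$)
$h{\left(P \right)} = 824 P^{2}$ ($h{\left(P \right)} = 4 \cdot 206 P^{2} = 824 P^{2}$)
$g{\left(x \right)} = 20$
$Y{\left(V \right)} = 20 + V$ ($Y{\left(V \right)} = V + 20 = 20 + V$)
$\frac{Y{\left(y{\left(-8,17 \right)} \right)}}{h{\left(b \right)}} = \frac{20 - 14}{824 \cdot 114^{2}} = \frac{6}{824 \cdot 12996} = \frac{6}{10708704} = 6 \cdot \frac{1}{10708704} = \frac{1}{1784784}$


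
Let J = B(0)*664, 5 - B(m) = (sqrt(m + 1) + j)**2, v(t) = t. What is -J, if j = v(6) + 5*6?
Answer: 905696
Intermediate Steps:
j = 36 (j = 6 + 5*6 = 6 + 30 = 36)
B(m) = 5 - (36 + sqrt(1 + m))**2 (B(m) = 5 - (sqrt(m + 1) + 36)**2 = 5 - (sqrt(1 + m) + 36)**2 = 5 - (36 + sqrt(1 + m))**2)
J = -905696 (J = (5 - (36 + sqrt(1 + 0))**2)*664 = (5 - (36 + sqrt(1))**2)*664 = (5 - (36 + 1)**2)*664 = (5 - 1*37**2)*664 = (5 - 1*1369)*664 = (5 - 1369)*664 = -1364*664 = -905696)
-J = -1*(-905696) = 905696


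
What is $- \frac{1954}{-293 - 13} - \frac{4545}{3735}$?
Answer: $\frac{65638}{12699} \approx 5.1688$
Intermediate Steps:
$- \frac{1954}{-293 - 13} - \frac{4545}{3735} = - \frac{1954}{-293 - 13} - \frac{101}{83} = - \frac{1954}{-306} - \frac{101}{83} = \left(-1954\right) \left(- \frac{1}{306}\right) - \frac{101}{83} = \frac{977}{153} - \frac{101}{83} = \frac{65638}{12699}$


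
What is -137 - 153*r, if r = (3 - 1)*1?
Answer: -443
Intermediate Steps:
r = 2 (r = 2*1 = 2)
-137 - 153*r = -137 - 153*2 = -137 - 306 = -443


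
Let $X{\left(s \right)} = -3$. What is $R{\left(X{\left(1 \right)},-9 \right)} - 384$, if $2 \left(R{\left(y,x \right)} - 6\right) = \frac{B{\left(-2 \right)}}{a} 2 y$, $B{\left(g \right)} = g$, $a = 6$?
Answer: $-377$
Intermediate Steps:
$R{\left(y,x \right)} = 6 - \frac{y}{3}$ ($R{\left(y,x \right)} = 6 + \frac{- \frac{2}{6} \cdot 2 y}{2} = 6 + \frac{\left(-2\right) \frac{1}{6} \cdot 2 y}{2} = 6 + \frac{\left(- \frac{1}{3}\right) 2 y}{2} = 6 + \frac{\left(- \frac{2}{3}\right) y}{2} = 6 - \frac{y}{3}$)
$R{\left(X{\left(1 \right)},-9 \right)} - 384 = \left(6 - -1\right) - 384 = \left(6 + 1\right) - 384 = 7 - 384 = -377$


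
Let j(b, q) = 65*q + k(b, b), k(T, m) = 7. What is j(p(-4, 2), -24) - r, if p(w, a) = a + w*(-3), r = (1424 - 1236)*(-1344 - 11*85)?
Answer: 426899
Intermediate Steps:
r = -428452 (r = 188*(-1344 - 935) = 188*(-2279) = -428452)
p(w, a) = a - 3*w
j(b, q) = 7 + 65*q (j(b, q) = 65*q + 7 = 7 + 65*q)
j(p(-4, 2), -24) - r = (7 + 65*(-24)) - 1*(-428452) = (7 - 1560) + 428452 = -1553 + 428452 = 426899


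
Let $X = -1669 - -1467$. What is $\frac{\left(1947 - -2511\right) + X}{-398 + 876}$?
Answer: $\frac{2128}{239} \approx 8.9038$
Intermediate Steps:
$X = -202$ ($X = -1669 + 1467 = -202$)
$\frac{\left(1947 - -2511\right) + X}{-398 + 876} = \frac{\left(1947 - -2511\right) - 202}{-398 + 876} = \frac{\left(1947 + 2511\right) - 202}{478} = \left(4458 - 202\right) \frac{1}{478} = 4256 \cdot \frac{1}{478} = \frac{2128}{239}$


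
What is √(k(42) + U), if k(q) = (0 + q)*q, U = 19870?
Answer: √21634 ≈ 147.08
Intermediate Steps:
k(q) = q² (k(q) = q*q = q²)
√(k(42) + U) = √(42² + 19870) = √(1764 + 19870) = √21634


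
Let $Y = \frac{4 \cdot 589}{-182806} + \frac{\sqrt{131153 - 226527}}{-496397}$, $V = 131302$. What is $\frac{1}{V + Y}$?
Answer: $\frac{135151384761569443618293228}{17745645380135300846986636481711} + \frac{4147152910702373 i \sqrt{95374}}{35491290760270601693973272963422} \approx 7.616 \cdot 10^{-6} + 3.6086 \cdot 10^{-14} i$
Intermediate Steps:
$Y = - \frac{1178}{91403} - \frac{i \sqrt{95374}}{496397}$ ($Y = 2356 \left(- \frac{1}{182806}\right) + \sqrt{-95374} \left(- \frac{1}{496397}\right) = - \frac{1178}{91403} + i \sqrt{95374} \left(- \frac{1}{496397}\right) = - \frac{1178}{91403} - \frac{i \sqrt{95374}}{496397} \approx -0.012888 - 0.00062214 i$)
$\frac{1}{V + Y} = \frac{1}{131302 - \left(\frac{1178}{91403} + \frac{i \sqrt{95374}}{496397}\right)} = \frac{1}{\frac{12001395528}{91403} - \frac{i \sqrt{95374}}{496397}}$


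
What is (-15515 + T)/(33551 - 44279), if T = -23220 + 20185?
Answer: 9275/5364 ≈ 1.7291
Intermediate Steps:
T = -3035
(-15515 + T)/(33551 - 44279) = (-15515 - 3035)/(33551 - 44279) = -18550/(-10728) = -18550*(-1/10728) = 9275/5364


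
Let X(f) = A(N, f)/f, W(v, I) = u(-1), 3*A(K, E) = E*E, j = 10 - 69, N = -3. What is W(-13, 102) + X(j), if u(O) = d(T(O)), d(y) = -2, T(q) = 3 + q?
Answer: -65/3 ≈ -21.667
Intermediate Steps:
j = -59
A(K, E) = E²/3 (A(K, E) = (E*E)/3 = E²/3)
u(O) = -2
W(v, I) = -2
X(f) = f/3 (X(f) = (f²/3)/f = f/3)
W(-13, 102) + X(j) = -2 + (⅓)*(-59) = -2 - 59/3 = -65/3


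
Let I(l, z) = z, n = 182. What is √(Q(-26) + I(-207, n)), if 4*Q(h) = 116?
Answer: √211 ≈ 14.526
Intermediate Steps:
Q(h) = 29 (Q(h) = (¼)*116 = 29)
√(Q(-26) + I(-207, n)) = √(29 + 182) = √211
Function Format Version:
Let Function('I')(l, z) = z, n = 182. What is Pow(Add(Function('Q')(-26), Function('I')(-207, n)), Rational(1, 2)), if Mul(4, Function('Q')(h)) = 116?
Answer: Pow(211, Rational(1, 2)) ≈ 14.526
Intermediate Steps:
Function('Q')(h) = 29 (Function('Q')(h) = Mul(Rational(1, 4), 116) = 29)
Pow(Add(Function('Q')(-26), Function('I')(-207, n)), Rational(1, 2)) = Pow(Add(29, 182), Rational(1, 2)) = Pow(211, Rational(1, 2))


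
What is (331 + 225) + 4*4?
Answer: 572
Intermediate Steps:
(331 + 225) + 4*4 = 556 + 16 = 572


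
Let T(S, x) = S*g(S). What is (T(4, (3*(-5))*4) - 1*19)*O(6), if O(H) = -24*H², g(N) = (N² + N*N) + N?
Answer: -108000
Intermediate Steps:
g(N) = N + 2*N² (g(N) = (N² + N²) + N = 2*N² + N = N + 2*N²)
T(S, x) = S²*(1 + 2*S) (T(S, x) = S*(S*(1 + 2*S)) = S²*(1 + 2*S))
(T(4, (3*(-5))*4) - 1*19)*O(6) = (4²*(1 + 2*4) - 1*19)*(-24*6²) = (16*(1 + 8) - 19)*(-24*36) = (16*9 - 19)*(-864) = (144 - 19)*(-864) = 125*(-864) = -108000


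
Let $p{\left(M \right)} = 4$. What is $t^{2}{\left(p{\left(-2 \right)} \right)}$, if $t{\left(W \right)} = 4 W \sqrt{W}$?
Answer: $1024$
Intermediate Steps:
$t{\left(W \right)} = 4 W^{\frac{3}{2}}$
$t^{2}{\left(p{\left(-2 \right)} \right)} = \left(4 \cdot 4^{\frac{3}{2}}\right)^{2} = \left(4 \cdot 8\right)^{2} = 32^{2} = 1024$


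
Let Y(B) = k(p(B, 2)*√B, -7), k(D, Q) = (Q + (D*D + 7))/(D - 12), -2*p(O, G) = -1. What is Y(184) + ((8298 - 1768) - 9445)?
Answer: -143111/49 - 23*√46/49 ≈ -2923.8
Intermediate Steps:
p(O, G) = ½ (p(O, G) = -½*(-1) = ½)
k(D, Q) = (7 + Q + D²)/(-12 + D) (k(D, Q) = (Q + (D² + 7))/(-12 + D) = (Q + (7 + D²))/(-12 + D) = (7 + Q + D²)/(-12 + D))
Y(B) = B/(4*(-12 + √B/2)) (Y(B) = (7 - 7 + (√B/2)²)/(-12 + √B/2) = (7 - 7 + B/4)/(-12 + √B/2) = (B/4)/(-12 + √B/2) = B/(4*(-12 + √B/2)))
Y(184) + ((8298 - 1768) - 9445) = (½)*184/(-24 + √184) + ((8298 - 1768) - 9445) = (½)*184/(-24 + 2*√46) + (6530 - 9445) = 92/(-24 + 2*√46) - 2915 = -2915 + 92/(-24 + 2*√46)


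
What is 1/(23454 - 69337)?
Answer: -1/45883 ≈ -2.1795e-5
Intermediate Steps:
1/(23454 - 69337) = 1/(-45883) = -1/45883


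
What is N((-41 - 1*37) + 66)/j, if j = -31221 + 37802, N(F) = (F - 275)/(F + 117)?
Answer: -41/98715 ≈ -0.00041534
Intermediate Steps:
N(F) = (-275 + F)/(117 + F)
j = 6581
N((-41 - 1*37) + 66)/j = ((-275 + ((-41 - 1*37) + 66))/(117 + ((-41 - 1*37) + 66)))/6581 = ((-275 + ((-41 - 37) + 66))/(117 + ((-41 - 37) + 66)))*(1/6581) = ((-275 + (-78 + 66))/(117 + (-78 + 66)))*(1/6581) = ((-275 - 12)/(117 - 12))*(1/6581) = (-287/105)*(1/6581) = ((1/105)*(-287))*(1/6581) = -41/15*1/6581 = -41/98715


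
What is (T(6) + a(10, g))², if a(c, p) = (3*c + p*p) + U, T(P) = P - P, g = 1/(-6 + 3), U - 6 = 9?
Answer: 164836/81 ≈ 2035.0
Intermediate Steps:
U = 15 (U = 6 + 9 = 15)
g = -⅓ (g = 1/(-3) = -⅓ ≈ -0.33333)
T(P) = 0
a(c, p) = 15 + p² + 3*c (a(c, p) = (3*c + p*p) + 15 = (3*c + p²) + 15 = (p² + 3*c) + 15 = 15 + p² + 3*c)
(T(6) + a(10, g))² = (0 + (15 + (-⅓)² + 3*10))² = (0 + (15 + ⅑ + 30))² = (0 + 406/9)² = (406/9)² = 164836/81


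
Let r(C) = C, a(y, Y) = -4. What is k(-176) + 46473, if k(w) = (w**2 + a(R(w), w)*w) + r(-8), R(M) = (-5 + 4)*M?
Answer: 78145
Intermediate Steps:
R(M) = -M
k(w) = -8 + w**2 - 4*w (k(w) = (w**2 - 4*w) - 8 = -8 + w**2 - 4*w)
k(-176) + 46473 = (-8 + (-176)**2 - 4*(-176)) + 46473 = (-8 + 30976 + 704) + 46473 = 31672 + 46473 = 78145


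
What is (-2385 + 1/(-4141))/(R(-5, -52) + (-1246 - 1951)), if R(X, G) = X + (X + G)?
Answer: 9876286/13495519 ≈ 0.73182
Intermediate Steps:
R(X, G) = G + 2*X (R(X, G) = X + (G + X) = G + 2*X)
(-2385 + 1/(-4141))/(R(-5, -52) + (-1246 - 1951)) = (-2385 + 1/(-4141))/((-52 + 2*(-5)) + (-1246 - 1951)) = (-2385 - 1/4141)/((-52 - 10) - 3197) = -9876286/(4141*(-62 - 3197)) = -9876286/4141/(-3259) = -9876286/4141*(-1/3259) = 9876286/13495519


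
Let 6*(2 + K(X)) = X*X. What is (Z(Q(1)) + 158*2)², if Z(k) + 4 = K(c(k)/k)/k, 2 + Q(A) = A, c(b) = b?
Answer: 3545689/36 ≈ 98491.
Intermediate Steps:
K(X) = -2 + X²/6 (K(X) = -2 + (X*X)/6 = -2 + X²/6)
Q(A) = -2 + A
Z(k) = -4 - 11/(6*k) (Z(k) = -4 + (-2 + (k/k)²/6)/k = -4 + (-2 + (⅙)*1²)/k = -4 + (-2 + (⅙)*1)/k = -4 + (-2 + ⅙)/k = -4 - 11/(6*k))
(Z(Q(1)) + 158*2)² = ((-4 - 11/(6*(-2 + 1))) + 158*2)² = ((-4 - 11/6/(-1)) + 316)² = ((-4 - 11/6*(-1)) + 316)² = ((-4 + 11/6) + 316)² = (-13/6 + 316)² = (1883/6)² = 3545689/36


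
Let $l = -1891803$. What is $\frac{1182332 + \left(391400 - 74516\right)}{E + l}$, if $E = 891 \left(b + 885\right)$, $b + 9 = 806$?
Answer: $- \frac{1499216}{393141} \approx -3.8134$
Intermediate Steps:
$b = 797$ ($b = -9 + 806 = 797$)
$E = 1498662$ ($E = 891 \left(797 + 885\right) = 891 \cdot 1682 = 1498662$)
$\frac{1182332 + \left(391400 - 74516\right)}{E + l} = \frac{1182332 + \left(391400 - 74516\right)}{1498662 - 1891803} = \frac{1182332 + 316884}{-393141} = 1499216 \left(- \frac{1}{393141}\right) = - \frac{1499216}{393141}$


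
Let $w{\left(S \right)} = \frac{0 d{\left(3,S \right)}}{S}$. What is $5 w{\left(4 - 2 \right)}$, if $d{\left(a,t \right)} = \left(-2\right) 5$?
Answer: $0$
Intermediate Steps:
$d{\left(a,t \right)} = -10$
$w{\left(S \right)} = 0$ ($w{\left(S \right)} = \frac{0 \left(-10\right)}{S} = \frac{0}{S} = 0$)
$5 w{\left(4 - 2 \right)} = 5 \cdot 0 = 0$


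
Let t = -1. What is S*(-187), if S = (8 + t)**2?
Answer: -9163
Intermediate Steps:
S = 49 (S = (8 - 1)**2 = 7**2 = 49)
S*(-187) = 49*(-187) = -9163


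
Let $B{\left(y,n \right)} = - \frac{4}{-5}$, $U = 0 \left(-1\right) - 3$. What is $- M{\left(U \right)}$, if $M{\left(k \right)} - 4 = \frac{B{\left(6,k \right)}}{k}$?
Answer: $- \frac{56}{15} \approx -3.7333$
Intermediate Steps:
$U = -3$ ($U = 0 - 3 = -3$)
$B{\left(y,n \right)} = \frac{4}{5}$ ($B{\left(y,n \right)} = \left(-4\right) \left(- \frac{1}{5}\right) = \frac{4}{5}$)
$M{\left(k \right)} = 4 + \frac{4}{5 k}$
$- M{\left(U \right)} = - (4 + \frac{4}{5 \left(-3\right)}) = - (4 + \frac{4}{5} \left(- \frac{1}{3}\right)) = - (4 - \frac{4}{15}) = \left(-1\right) \frac{56}{15} = - \frac{56}{15}$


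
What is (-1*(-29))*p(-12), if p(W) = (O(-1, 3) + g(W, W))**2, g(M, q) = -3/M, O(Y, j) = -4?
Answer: 6525/16 ≈ 407.81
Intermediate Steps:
p(W) = (-4 - 3/W)**2
(-1*(-29))*p(-12) = (-1*(-29))*((3 + 4*(-12))**2/(-12)**2) = 29*((3 - 48)**2/144) = 29*((1/144)*(-45)**2) = 29*((1/144)*2025) = 29*(225/16) = 6525/16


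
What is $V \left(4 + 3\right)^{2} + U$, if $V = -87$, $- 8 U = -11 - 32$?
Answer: $- \frac{34061}{8} \approx -4257.6$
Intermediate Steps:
$U = \frac{43}{8}$ ($U = - \frac{-11 - 32}{8} = \left(- \frac{1}{8}\right) \left(-43\right) = \frac{43}{8} \approx 5.375$)
$V \left(4 + 3\right)^{2} + U = - 87 \left(4 + 3\right)^{2} + \frac{43}{8} = - 87 \cdot 7^{2} + \frac{43}{8} = \left(-87\right) 49 + \frac{43}{8} = -4263 + \frac{43}{8} = - \frac{34061}{8}$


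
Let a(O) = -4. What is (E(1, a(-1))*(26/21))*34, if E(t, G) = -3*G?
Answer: 3536/7 ≈ 505.14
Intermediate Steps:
(E(1, a(-1))*(26/21))*34 = ((-3*(-4))*(26/21))*34 = (12*(26*(1/21)))*34 = (12*(26/21))*34 = (104/7)*34 = 3536/7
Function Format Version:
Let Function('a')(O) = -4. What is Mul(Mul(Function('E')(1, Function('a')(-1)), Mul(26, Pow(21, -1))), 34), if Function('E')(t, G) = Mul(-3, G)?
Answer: Rational(3536, 7) ≈ 505.14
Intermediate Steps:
Mul(Mul(Function('E')(1, Function('a')(-1)), Mul(26, Pow(21, -1))), 34) = Mul(Mul(Mul(-3, -4), Mul(26, Pow(21, -1))), 34) = Mul(Mul(12, Mul(26, Rational(1, 21))), 34) = Mul(Mul(12, Rational(26, 21)), 34) = Mul(Rational(104, 7), 34) = Rational(3536, 7)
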